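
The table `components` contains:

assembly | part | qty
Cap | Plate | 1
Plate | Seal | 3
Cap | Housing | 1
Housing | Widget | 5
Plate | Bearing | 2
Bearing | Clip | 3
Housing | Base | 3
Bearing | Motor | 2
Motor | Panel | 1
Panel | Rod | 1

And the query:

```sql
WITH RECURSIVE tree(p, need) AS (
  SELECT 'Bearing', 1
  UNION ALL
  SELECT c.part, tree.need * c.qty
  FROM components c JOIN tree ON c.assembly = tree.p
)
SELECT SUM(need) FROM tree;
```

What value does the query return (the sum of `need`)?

Base: (Bearing, need=1).
Iteration 1: components of {Bearing} -> Clip = 1*3 = 3, Motor = 1*2 = 2.
Iteration 2: components of {Clip,Motor} -> Panel = 2*1 = 2.
Iteration 3: components of {Panel} -> Rod = 2*1 = 2.
Iteration 4: no further components; recursion stops.
SUM(need) = 1 + 3 + 2 + 2 + 2 = 10.

10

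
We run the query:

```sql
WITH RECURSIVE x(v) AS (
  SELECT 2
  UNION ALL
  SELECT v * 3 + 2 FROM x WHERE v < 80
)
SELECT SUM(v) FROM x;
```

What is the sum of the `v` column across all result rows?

Base: v=2.
Iteration 1: 2 < 80 holds -> v = 2 * 3 + 2 = 8.
Iteration 2: 8 < 80 holds -> v = 8 * 3 + 2 = 26.
Iteration 3: 26 < 80 holds -> v = 26 * 3 + 2 = 80.
Iteration 4: 80 < 80 fails; recursion stops.
SUM(v) = 2 + 8 + 26 + 80 = 116.

116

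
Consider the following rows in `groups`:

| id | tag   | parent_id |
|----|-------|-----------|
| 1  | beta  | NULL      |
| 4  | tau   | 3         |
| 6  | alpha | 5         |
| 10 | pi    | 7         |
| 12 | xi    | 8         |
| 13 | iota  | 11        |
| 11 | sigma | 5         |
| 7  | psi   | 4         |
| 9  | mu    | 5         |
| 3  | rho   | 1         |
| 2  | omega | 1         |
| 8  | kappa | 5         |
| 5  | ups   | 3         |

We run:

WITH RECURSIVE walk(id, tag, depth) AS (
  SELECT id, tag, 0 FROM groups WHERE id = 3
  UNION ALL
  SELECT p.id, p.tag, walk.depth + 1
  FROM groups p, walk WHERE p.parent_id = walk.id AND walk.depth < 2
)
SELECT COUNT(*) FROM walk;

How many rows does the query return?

8

Base: id=3 (rho) at depth 0.
Iteration 1: rows with parent_id in {3} -> tau (id 4, depth 1), ups (id 5, depth 1).
Iteration 2: rows with parent_id in {4,5} -> alpha (id 6, depth 2), psi (id 7, depth 2), kappa (id 8, depth 2), mu (id 9, depth 2), sigma (id 11, depth 2).
Iteration 3: depth < 2 fails for all current rows; recursion stops.
Total rows emitted: 8.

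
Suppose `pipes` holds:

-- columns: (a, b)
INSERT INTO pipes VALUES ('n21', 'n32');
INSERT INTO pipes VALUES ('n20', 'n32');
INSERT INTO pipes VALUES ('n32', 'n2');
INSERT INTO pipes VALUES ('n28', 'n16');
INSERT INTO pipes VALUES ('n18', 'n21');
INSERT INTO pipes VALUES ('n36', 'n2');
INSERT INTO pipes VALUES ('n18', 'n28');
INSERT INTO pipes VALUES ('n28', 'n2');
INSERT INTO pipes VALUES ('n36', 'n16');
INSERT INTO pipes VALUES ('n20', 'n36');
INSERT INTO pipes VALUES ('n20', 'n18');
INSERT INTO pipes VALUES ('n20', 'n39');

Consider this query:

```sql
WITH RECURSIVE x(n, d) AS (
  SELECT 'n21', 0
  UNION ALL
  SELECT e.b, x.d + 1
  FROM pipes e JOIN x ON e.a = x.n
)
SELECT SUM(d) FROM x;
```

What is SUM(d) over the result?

Base: (n21, d=0).
Iteration 1: edges from {n21} -> (n32, d=1).
Iteration 2: edges from {n32} -> (n2, d=2).
Iteration 3: no outgoing edges from {n2}; recursion stops.
SUM(d) = 0 + 1 + 2 = 3.

3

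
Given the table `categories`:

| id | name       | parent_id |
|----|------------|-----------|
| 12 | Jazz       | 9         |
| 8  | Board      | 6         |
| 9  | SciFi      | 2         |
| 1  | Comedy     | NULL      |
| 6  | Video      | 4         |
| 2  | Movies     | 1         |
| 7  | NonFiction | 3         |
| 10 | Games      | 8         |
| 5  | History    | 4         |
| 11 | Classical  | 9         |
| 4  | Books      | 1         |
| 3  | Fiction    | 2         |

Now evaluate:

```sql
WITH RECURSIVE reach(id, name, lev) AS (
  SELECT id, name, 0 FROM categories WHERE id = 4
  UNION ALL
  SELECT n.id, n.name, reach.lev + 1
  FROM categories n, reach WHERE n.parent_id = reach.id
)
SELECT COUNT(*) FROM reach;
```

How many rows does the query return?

5

Base: id=4 (Books) at lev 0.
Iteration 1: rows with parent_id in {4} -> History (id 5, lev 1), Video (id 6, lev 1).
Iteration 2: rows with parent_id in {5,6} -> Board (id 8, lev 2).
Iteration 3: rows with parent_id in {8} -> Games (id 10, lev 3).
Iteration 4: no rows with parent_id in {10}; recursion stops.
Total rows emitted: 5.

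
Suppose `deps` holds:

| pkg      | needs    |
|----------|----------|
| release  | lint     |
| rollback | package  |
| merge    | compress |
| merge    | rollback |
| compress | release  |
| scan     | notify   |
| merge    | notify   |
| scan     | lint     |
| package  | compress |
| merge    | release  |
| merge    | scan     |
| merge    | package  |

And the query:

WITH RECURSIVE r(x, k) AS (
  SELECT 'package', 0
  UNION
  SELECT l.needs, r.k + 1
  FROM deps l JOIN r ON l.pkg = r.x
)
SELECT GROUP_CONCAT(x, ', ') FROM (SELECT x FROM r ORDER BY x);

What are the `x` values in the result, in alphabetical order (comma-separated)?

Base: (package, k=0).
Iteration 1: edges from {package} -> (compress, k=1).
Iteration 2: edges from {compress} -> (release, k=2).
Iteration 3: edges from {release} -> (lint, k=3).
Iteration 4: no outgoing edges from {lint}; recursion stops.

compress, lint, package, release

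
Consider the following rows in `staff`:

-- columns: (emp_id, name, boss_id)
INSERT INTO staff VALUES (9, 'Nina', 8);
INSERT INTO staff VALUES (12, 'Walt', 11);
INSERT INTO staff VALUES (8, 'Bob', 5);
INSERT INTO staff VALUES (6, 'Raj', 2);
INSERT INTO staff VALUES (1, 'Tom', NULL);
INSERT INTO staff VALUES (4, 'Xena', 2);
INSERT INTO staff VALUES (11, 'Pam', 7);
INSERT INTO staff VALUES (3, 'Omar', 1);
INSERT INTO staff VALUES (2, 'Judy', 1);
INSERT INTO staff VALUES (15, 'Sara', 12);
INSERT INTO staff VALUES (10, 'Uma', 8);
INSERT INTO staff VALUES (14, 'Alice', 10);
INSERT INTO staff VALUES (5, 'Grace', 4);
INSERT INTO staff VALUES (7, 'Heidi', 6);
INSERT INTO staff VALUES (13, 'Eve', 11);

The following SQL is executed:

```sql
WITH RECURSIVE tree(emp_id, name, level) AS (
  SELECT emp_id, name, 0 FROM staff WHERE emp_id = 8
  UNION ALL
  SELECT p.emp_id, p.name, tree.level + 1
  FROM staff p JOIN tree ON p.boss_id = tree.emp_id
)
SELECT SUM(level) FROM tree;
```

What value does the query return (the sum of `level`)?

Base: emp_id=8 (Bob) at level 0.
Iteration 1: rows with boss_id in {8} -> Nina (id 9, level 1), Uma (id 10, level 1).
Iteration 2: rows with boss_id in {9,10} -> Alice (id 14, level 2).
Iteration 3: no rows with boss_id in {14}; recursion stops.
SUM(level) = 0 + 1 + 1 + 2 = 4.

4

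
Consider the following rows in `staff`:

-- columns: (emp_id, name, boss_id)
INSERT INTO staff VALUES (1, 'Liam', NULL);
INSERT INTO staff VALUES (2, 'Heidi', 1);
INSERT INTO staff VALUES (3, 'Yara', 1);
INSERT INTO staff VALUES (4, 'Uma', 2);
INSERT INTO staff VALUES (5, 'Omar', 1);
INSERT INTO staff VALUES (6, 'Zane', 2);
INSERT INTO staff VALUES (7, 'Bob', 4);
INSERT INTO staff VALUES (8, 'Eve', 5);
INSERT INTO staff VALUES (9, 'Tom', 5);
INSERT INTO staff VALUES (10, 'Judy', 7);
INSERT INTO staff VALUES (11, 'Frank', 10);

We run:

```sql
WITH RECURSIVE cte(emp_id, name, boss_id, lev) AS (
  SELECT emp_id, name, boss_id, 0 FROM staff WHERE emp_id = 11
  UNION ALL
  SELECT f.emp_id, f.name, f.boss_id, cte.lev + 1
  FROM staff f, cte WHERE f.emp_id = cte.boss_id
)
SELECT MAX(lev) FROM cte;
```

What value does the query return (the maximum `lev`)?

Base: emp_id=11 (Frank), boss_id=10, lev 0.
Iteration 1: join on emp_id=10 -> Judy (id 10, boss_id=7, lev 1).
Iteration 2: join on emp_id=7 -> Bob (id 7, boss_id=4, lev 2).
Iteration 3: join on emp_id=4 -> Uma (id 4, boss_id=2, lev 3).
Iteration 4: join on emp_id=2 -> Heidi (id 2, boss_id=1, lev 4).
Iteration 5: join on emp_id=1 -> Liam (id 1, boss_id=NULL, lev 5).
Iteration 6: boss_id is NULL; no match; recursion stops.
lev values: 0, 1, 2, 3, 4, 5; the maximum is 5.

5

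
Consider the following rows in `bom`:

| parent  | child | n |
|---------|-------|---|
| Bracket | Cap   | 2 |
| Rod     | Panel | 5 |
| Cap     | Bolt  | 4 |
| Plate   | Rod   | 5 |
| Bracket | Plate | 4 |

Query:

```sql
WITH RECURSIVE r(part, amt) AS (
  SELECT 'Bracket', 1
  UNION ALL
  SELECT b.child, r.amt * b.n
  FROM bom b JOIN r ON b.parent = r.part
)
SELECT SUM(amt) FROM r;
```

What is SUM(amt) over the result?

Base: (Bracket, amt=1).
Iteration 1: components of {Bracket} -> Cap = 1*2 = 2, Plate = 1*4 = 4.
Iteration 2: components of {Cap,Plate} -> Bolt = 2*4 = 8, Rod = 4*5 = 20.
Iteration 3: components of {Bolt,Rod} -> Panel = 20*5 = 100.
Iteration 4: no further components; recursion stops.
SUM(amt) = 1 + 2 + 4 + 8 + 20 + 100 = 135.

135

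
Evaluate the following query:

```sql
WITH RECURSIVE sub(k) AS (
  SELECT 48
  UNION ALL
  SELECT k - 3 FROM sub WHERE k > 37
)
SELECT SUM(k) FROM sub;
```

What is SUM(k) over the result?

210

Base: k=48.
Iteration 1: 48 > 37 holds -> k = 48 - 3 = 45.
Iteration 2: 45 > 37 holds -> k = 45 - 3 = 42.
Iteration 3: 42 > 37 holds -> k = 42 - 3 = 39.
Iteration 4: 39 > 37 holds -> k = 39 - 3 = 36.
Iteration 5: 36 > 37 fails; recursion stops.
SUM(k) = 48 + 45 + 42 + 39 + 36 = 210.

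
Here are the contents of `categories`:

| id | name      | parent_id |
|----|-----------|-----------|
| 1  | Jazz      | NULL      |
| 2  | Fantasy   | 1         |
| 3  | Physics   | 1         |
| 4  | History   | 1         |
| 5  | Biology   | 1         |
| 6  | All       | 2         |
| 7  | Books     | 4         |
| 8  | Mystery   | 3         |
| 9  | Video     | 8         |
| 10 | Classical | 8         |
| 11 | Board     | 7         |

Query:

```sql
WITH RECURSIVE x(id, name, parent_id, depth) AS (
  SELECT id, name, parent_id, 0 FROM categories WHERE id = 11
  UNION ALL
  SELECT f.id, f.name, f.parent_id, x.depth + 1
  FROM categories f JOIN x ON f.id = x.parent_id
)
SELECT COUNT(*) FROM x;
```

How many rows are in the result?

4

Base: id=11 (Board), parent_id=7, depth 0.
Iteration 1: join on id=7 -> Books (id 7, parent_id=4, depth 1).
Iteration 2: join on id=4 -> History (id 4, parent_id=1, depth 2).
Iteration 3: join on id=1 -> Jazz (id 1, parent_id=NULL, depth 3).
Iteration 4: parent_id is NULL; no match; recursion stops.
Total rows emitted: 4.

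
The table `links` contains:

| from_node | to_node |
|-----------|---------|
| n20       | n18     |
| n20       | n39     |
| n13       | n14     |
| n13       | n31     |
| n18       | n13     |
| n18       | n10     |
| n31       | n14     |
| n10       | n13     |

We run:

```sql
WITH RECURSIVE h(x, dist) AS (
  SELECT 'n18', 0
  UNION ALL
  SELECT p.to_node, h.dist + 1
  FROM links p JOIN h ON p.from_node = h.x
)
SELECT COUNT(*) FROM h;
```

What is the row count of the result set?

Base: (n18, dist=0).
Iteration 1: edges from {n18} -> (n10, dist=1), (n13, dist=1).
Iteration 2: edges from {n10,n13} -> (n13, dist=2), (n14, dist=2), (n31, dist=2).
Iteration 3: edges from {n13,n14,n31} -> (n14, dist=3) x2, (n31, dist=3). [UNION ALL keeps all 3 new rows, including repeats]
Iteration 4: edges from {n14,n31} -> (n14, dist=4).
Iteration 5: no outgoing edges from {n14}; recursion stops.
Total rows emitted: 10.

10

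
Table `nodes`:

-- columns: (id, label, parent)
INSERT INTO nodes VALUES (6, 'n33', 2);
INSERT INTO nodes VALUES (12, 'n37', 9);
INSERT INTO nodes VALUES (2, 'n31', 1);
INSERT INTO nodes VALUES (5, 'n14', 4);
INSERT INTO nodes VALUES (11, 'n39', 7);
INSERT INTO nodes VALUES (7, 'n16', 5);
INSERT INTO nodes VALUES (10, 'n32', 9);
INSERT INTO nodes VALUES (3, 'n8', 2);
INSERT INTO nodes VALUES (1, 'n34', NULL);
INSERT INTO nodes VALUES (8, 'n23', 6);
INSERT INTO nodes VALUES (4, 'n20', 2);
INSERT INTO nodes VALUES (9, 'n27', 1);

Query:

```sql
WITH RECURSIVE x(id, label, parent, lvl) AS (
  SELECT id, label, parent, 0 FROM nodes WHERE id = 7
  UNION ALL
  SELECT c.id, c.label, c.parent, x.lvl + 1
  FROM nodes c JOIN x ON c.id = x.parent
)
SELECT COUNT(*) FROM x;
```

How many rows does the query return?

Base: id=7 (n16), parent=5, lvl 0.
Iteration 1: join on id=5 -> n14 (id 5, parent=4, lvl 1).
Iteration 2: join on id=4 -> n20 (id 4, parent=2, lvl 2).
Iteration 3: join on id=2 -> n31 (id 2, parent=1, lvl 3).
Iteration 4: join on id=1 -> n34 (id 1, parent=NULL, lvl 4).
Iteration 5: parent is NULL; no match; recursion stops.
Total rows emitted: 5.

5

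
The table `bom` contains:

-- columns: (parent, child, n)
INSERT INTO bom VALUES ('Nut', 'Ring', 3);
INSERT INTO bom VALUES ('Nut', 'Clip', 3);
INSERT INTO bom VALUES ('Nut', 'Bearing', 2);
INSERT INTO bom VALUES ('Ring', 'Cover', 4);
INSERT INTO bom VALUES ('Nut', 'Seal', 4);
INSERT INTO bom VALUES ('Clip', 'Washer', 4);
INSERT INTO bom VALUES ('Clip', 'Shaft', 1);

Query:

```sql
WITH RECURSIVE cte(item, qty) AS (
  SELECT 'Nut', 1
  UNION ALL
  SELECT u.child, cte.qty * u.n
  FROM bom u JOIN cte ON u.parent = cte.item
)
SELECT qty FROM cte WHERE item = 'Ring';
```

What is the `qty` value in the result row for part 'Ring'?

3

Base: (Nut, qty=1).
Iteration 1: components of {Nut} -> Bearing = 1*2 = 2, Clip = 1*3 = 3, Ring = 1*3 = 3, Seal = 1*4 = 4.
Iteration 2: components of {Bearing,Clip,Ring,Seal} -> Cover = 3*4 = 12, Shaft = 3*1 = 3, Washer = 3*4 = 12.
Iteration 3: no further components; recursion stops.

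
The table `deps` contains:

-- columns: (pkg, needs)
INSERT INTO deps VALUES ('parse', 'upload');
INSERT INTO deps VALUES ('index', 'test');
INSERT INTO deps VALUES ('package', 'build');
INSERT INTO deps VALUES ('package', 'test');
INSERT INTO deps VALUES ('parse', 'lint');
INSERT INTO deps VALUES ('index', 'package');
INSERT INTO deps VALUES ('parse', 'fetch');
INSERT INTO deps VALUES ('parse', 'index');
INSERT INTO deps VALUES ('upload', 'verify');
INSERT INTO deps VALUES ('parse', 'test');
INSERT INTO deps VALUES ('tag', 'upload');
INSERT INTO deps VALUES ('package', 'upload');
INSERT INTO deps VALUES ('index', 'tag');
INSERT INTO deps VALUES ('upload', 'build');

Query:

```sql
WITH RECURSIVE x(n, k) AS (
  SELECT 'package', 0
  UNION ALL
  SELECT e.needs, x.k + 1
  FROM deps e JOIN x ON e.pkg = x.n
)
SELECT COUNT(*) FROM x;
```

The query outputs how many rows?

6

Base: (package, k=0).
Iteration 1: edges from {package} -> (build, k=1), (test, k=1), (upload, k=1).
Iteration 2: edges from {build,test,upload} -> (build, k=2), (verify, k=2).
Iteration 3: no outgoing edges from {build,verify}; recursion stops.
Total rows emitted: 6.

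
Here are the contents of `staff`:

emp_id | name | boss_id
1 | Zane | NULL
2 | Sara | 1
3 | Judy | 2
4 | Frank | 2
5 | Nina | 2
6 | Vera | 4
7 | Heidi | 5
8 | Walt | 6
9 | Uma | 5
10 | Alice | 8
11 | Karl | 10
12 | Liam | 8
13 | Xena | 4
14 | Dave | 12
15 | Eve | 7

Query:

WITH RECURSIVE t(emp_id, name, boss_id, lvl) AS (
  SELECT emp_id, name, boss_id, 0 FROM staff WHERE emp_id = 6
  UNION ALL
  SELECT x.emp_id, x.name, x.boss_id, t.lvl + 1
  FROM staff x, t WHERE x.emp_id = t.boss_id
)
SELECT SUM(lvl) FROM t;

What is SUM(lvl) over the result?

Base: emp_id=6 (Vera), boss_id=4, lvl 0.
Iteration 1: join on emp_id=4 -> Frank (id 4, boss_id=2, lvl 1).
Iteration 2: join on emp_id=2 -> Sara (id 2, boss_id=1, lvl 2).
Iteration 3: join on emp_id=1 -> Zane (id 1, boss_id=NULL, lvl 3).
Iteration 4: boss_id is NULL; no match; recursion stops.
SUM(lvl) = 0 + 1 + 2 + 3 = 6.

6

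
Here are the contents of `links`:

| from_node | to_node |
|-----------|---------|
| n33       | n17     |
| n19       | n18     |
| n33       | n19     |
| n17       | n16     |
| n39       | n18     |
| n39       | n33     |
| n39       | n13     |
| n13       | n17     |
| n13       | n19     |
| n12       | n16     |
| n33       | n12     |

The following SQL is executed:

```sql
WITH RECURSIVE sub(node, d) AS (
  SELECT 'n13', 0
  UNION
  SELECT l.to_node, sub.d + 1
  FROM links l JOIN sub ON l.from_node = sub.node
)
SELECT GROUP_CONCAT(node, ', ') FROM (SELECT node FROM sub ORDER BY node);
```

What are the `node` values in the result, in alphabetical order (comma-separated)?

Base: (n13, d=0).
Iteration 1: edges from {n13} -> (n17, d=1), (n19, d=1).
Iteration 2: edges from {n17,n19} -> (n16, d=2), (n18, d=2).
Iteration 3: no outgoing edges from {n16,n18}; recursion stops.

n13, n16, n17, n18, n19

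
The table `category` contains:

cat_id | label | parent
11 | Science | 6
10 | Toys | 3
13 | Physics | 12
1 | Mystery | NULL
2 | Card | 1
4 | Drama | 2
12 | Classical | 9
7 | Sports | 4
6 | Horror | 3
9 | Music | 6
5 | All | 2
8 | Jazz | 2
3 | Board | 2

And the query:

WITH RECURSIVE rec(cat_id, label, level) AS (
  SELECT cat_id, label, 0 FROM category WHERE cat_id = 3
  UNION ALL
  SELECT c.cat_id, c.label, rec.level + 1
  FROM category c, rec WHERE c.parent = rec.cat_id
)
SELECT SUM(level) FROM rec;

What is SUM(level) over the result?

13

Base: cat_id=3 (Board) at level 0.
Iteration 1: rows with parent in {3} -> Horror (id 6, level 1), Toys (id 10, level 1).
Iteration 2: rows with parent in {6,10} -> Music (id 9, level 2), Science (id 11, level 2).
Iteration 3: rows with parent in {9,11} -> Classical (id 12, level 3).
Iteration 4: rows with parent in {12} -> Physics (id 13, level 4).
Iteration 5: no rows with parent in {13}; recursion stops.
SUM(level) = 0 + 1 + 1 + 2 + 2 + 3 + 4 = 13.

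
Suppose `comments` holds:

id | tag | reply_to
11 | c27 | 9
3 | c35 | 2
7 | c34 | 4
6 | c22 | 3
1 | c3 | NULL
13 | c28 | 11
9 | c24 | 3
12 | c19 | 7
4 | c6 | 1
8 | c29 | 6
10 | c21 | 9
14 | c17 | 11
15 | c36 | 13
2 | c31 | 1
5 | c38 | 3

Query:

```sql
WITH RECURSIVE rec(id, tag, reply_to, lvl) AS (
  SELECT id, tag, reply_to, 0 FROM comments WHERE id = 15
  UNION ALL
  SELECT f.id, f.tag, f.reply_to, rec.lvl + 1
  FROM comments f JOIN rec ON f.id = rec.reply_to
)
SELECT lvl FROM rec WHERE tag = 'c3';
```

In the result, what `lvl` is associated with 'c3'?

Base: id=15 (c36), reply_to=13, lvl 0.
Iteration 1: join on id=13 -> c28 (id 13, reply_to=11, lvl 1).
Iteration 2: join on id=11 -> c27 (id 11, reply_to=9, lvl 2).
Iteration 3: join on id=9 -> c24 (id 9, reply_to=3, lvl 3).
Iteration 4: join on id=3 -> c35 (id 3, reply_to=2, lvl 4).
Iteration 5: join on id=2 -> c31 (id 2, reply_to=1, lvl 5).
Iteration 6: join on id=1 -> c3 (id 1, reply_to=NULL, lvl 6).
Iteration 7: reply_to is NULL; no match; recursion stops.

6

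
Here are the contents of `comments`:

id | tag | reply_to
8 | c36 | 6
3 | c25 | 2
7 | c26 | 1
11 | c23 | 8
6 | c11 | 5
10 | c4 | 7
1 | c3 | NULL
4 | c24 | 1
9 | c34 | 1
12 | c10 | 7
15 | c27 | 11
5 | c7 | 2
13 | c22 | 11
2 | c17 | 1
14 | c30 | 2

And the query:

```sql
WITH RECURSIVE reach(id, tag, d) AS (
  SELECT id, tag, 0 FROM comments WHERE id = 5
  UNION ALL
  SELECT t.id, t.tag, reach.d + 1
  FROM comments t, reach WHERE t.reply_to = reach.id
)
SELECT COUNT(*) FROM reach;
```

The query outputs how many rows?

Base: id=5 (c7) at d 0.
Iteration 1: rows with reply_to in {5} -> c11 (id 6, d 1).
Iteration 2: rows with reply_to in {6} -> c36 (id 8, d 2).
Iteration 3: rows with reply_to in {8} -> c23 (id 11, d 3).
Iteration 4: rows with reply_to in {11} -> c22 (id 13, d 4), c27 (id 15, d 4).
Iteration 5: no rows with reply_to in {13,15}; recursion stops.
Total rows emitted: 6.

6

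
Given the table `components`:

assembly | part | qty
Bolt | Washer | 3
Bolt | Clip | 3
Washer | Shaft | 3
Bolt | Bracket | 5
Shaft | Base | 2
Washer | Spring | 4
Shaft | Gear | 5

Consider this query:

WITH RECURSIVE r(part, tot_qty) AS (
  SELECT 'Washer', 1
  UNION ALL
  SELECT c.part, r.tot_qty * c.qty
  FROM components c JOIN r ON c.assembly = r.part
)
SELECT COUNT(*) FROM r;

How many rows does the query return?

5

Base: (Washer, tot_qty=1).
Iteration 1: components of {Washer} -> Shaft = 1*3 = 3, Spring = 1*4 = 4.
Iteration 2: components of {Shaft,Spring} -> Base = 3*2 = 6, Gear = 3*5 = 15.
Iteration 3: no further components; recursion stops.
Total rows emitted: 5.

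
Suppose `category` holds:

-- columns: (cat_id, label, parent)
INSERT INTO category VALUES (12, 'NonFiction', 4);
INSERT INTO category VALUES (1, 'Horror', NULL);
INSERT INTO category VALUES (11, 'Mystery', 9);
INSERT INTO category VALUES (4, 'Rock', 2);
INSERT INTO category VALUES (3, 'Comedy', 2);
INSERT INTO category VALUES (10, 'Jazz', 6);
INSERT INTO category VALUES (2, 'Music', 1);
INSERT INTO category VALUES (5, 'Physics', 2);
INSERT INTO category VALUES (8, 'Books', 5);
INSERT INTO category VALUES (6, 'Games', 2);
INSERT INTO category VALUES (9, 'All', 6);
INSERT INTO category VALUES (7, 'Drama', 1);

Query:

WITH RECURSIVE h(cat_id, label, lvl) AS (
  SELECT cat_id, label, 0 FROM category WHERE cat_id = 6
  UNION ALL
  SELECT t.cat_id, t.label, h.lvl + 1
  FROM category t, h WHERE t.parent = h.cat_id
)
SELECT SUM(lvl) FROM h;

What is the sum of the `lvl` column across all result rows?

Base: cat_id=6 (Games) at lvl 0.
Iteration 1: rows with parent in {6} -> All (id 9, lvl 1), Jazz (id 10, lvl 1).
Iteration 2: rows with parent in {9,10} -> Mystery (id 11, lvl 2).
Iteration 3: no rows with parent in {11}; recursion stops.
SUM(lvl) = 0 + 1 + 1 + 2 = 4.

4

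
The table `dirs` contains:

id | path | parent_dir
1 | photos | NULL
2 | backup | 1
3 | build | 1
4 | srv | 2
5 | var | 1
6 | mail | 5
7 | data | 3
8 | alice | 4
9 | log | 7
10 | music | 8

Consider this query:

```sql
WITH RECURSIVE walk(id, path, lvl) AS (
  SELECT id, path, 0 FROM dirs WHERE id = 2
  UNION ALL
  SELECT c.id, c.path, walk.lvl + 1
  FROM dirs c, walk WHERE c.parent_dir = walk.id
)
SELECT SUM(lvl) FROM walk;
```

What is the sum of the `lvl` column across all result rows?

Base: id=2 (backup) at lvl 0.
Iteration 1: rows with parent_dir in {2} -> srv (id 4, lvl 1).
Iteration 2: rows with parent_dir in {4} -> alice (id 8, lvl 2).
Iteration 3: rows with parent_dir in {8} -> music (id 10, lvl 3).
Iteration 4: no rows with parent_dir in {10}; recursion stops.
SUM(lvl) = 0 + 1 + 2 + 3 = 6.

6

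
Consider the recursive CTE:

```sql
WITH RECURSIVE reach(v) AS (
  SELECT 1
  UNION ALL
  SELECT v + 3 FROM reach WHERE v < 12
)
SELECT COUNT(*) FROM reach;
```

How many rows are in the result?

5

Base: v=1.
Iteration 1: 1 < 12 holds -> v = 1 + 3 = 4.
Iteration 2: 4 < 12 holds -> v = 4 + 3 = 7.
Iteration 3: 7 < 12 holds -> v = 7 + 3 = 10.
Iteration 4: 10 < 12 holds -> v = 10 + 3 = 13.
Iteration 5: 13 < 12 fails; recursion stops.
Total rows emitted: 5.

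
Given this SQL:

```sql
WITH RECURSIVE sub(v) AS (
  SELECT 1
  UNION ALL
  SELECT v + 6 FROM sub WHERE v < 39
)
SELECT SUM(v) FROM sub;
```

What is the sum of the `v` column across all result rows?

176

Base: v=1.
Iteration 1: 1 < 39 holds -> v = 1 + 6 = 7.
Iteration 2: 7 < 39 holds -> v = 7 + 6 = 13.
Iteration 3: 13 < 39 holds -> v = 13 + 6 = 19.
Iteration 4: 19 < 39 holds -> v = 19 + 6 = 25.
Iteration 5: 25 < 39 holds -> v = 25 + 6 = 31.
Iteration 6: 31 < 39 holds -> v = 31 + 6 = 37.
Iteration 7: 37 < 39 holds -> v = 37 + 6 = 43.
Iteration 8: 43 < 39 fails; recursion stops.
SUM(v) = 1 + 7 + 13 + 19 + 25 + 31 + 37 + 43 = 176.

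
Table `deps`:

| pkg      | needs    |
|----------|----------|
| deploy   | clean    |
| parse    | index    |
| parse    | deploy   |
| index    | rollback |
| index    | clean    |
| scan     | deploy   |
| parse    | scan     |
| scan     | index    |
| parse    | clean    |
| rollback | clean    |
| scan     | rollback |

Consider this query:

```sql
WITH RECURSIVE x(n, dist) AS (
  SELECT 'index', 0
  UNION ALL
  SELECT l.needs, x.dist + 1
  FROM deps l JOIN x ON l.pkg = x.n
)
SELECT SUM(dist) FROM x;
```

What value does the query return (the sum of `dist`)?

4

Base: (index, dist=0).
Iteration 1: edges from {index} -> (clean, dist=1), (rollback, dist=1).
Iteration 2: edges from {clean,rollback} -> (clean, dist=2).
Iteration 3: no outgoing edges from {clean}; recursion stops.
SUM(dist) = 0 + 1 + 1 + 2 = 4.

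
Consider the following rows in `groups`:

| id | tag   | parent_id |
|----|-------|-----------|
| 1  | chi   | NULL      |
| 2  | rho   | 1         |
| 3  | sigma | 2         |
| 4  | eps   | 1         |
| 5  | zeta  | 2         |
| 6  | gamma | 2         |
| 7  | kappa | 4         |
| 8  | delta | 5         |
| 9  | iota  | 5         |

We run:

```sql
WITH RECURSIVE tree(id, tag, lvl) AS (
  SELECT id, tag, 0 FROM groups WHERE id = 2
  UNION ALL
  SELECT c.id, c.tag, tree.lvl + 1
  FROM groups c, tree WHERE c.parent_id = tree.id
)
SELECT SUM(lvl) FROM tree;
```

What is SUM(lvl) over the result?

Base: id=2 (rho) at lvl 0.
Iteration 1: rows with parent_id in {2} -> sigma (id 3, lvl 1), zeta (id 5, lvl 1), gamma (id 6, lvl 1).
Iteration 2: rows with parent_id in {3,5,6} -> delta (id 8, lvl 2), iota (id 9, lvl 2).
Iteration 3: no rows with parent_id in {8,9}; recursion stops.
SUM(lvl) = 0 + 1 + 1 + 1 + 2 + 2 = 7.

7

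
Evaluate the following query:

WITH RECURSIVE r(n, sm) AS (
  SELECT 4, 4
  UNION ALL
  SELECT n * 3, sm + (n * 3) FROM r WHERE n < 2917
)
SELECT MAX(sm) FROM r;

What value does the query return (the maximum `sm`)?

13120

Base: n=4, sm=4.
Iteration 1: 4 < 2917 holds -> n = 4 * 3 = 12, sm = 4 + 12 = 16.
Iteration 2: 12 < 2917 holds -> n = 12 * 3 = 36, sm = 16 + 36 = 52.
Iteration 3: 36 < 2917 holds -> n = 36 * 3 = 108, sm = 52 + 108 = 160.
Iteration 4: 108 < 2917 holds -> n = 108 * 3 = 324, sm = 160 + 324 = 484.
Iteration 5: 324 < 2917 holds -> n = 324 * 3 = 972, sm = 484 + 972 = 1456.
Iteration 6: 972 < 2917 holds -> n = 972 * 3 = 2916, sm = 1456 + 2916 = 4372.
Iteration 7: 2916 < 2917 holds -> n = 2916 * 3 = 8748, sm = 4372 + 8748 = 13120.
Iteration 8: 8748 < 2917 fails; recursion stops.
sm values: 4, 16, 52, 160, 484, 1456, 4372, 13120; the maximum is 13120.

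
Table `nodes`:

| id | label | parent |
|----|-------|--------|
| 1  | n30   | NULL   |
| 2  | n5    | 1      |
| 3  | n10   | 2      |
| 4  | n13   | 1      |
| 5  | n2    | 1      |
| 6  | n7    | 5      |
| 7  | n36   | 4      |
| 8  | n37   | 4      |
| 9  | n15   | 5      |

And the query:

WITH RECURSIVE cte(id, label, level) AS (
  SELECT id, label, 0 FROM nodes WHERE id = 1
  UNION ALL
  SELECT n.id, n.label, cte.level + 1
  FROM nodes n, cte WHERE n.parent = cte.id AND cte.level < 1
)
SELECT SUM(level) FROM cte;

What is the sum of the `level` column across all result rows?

3

Base: id=1 (n30) at level 0.
Iteration 1: rows with parent in {1} -> n5 (id 2, level 1), n13 (id 4, level 1), n2 (id 5, level 1).
Iteration 2: level < 1 fails for all current rows; recursion stops.
SUM(level) = 0 + 1 + 1 + 1 = 3.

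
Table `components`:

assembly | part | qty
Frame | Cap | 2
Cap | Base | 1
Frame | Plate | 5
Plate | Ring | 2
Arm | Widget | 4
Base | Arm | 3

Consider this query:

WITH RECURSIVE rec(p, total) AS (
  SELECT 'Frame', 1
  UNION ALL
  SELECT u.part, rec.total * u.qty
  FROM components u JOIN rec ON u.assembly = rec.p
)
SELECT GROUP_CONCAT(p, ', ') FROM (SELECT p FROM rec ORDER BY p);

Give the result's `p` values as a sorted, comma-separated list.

Base: (Frame, total=1).
Iteration 1: components of {Frame} -> Cap = 1*2 = 2, Plate = 1*5 = 5.
Iteration 2: components of {Cap,Plate} -> Base = 2*1 = 2, Ring = 5*2 = 10.
Iteration 3: components of {Base,Ring} -> Arm = 2*3 = 6.
Iteration 4: components of {Arm} -> Widget = 6*4 = 24.
Iteration 5: no further components; recursion stops.

Arm, Base, Cap, Frame, Plate, Ring, Widget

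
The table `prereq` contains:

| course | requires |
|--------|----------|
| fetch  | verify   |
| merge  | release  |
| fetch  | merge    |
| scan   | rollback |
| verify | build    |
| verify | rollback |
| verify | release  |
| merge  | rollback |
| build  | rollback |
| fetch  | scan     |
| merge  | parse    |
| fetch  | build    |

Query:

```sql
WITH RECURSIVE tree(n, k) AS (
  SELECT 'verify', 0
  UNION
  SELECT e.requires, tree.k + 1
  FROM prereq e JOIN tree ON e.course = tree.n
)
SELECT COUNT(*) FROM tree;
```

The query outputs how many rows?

Base: (verify, k=0).
Iteration 1: edges from {verify} -> (build, k=1), (release, k=1), (rollback, k=1).
Iteration 2: edges from {build,release,rollback} -> (rollback, k=2).
Iteration 3: no outgoing edges from {rollback}; recursion stops.
Total rows emitted: 5.

5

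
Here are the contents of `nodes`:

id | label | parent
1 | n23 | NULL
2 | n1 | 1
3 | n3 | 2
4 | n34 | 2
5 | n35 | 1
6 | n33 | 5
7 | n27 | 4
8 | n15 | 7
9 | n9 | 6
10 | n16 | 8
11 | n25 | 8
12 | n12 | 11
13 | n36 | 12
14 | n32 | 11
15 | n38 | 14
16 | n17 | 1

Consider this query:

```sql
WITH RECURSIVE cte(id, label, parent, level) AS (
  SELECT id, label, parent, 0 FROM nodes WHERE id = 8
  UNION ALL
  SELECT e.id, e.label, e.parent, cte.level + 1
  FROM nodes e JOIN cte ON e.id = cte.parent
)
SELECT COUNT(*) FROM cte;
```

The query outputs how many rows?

Base: id=8 (n15), parent=7, level 0.
Iteration 1: join on id=7 -> n27 (id 7, parent=4, level 1).
Iteration 2: join on id=4 -> n34 (id 4, parent=2, level 2).
Iteration 3: join on id=2 -> n1 (id 2, parent=1, level 3).
Iteration 4: join on id=1 -> n23 (id 1, parent=NULL, level 4).
Iteration 5: parent is NULL; no match; recursion stops.
Total rows emitted: 5.

5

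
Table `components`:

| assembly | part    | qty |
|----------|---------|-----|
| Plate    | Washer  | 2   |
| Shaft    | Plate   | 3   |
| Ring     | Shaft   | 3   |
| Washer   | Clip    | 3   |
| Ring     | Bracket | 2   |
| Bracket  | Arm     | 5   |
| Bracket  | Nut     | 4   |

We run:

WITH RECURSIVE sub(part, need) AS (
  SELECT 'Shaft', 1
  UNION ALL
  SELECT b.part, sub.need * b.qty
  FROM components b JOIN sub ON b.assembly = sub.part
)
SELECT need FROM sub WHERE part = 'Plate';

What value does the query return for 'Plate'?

Base: (Shaft, need=1).
Iteration 1: components of {Shaft} -> Plate = 1*3 = 3.
Iteration 2: components of {Plate} -> Washer = 3*2 = 6.
Iteration 3: components of {Washer} -> Clip = 6*3 = 18.
Iteration 4: no further components; recursion stops.

3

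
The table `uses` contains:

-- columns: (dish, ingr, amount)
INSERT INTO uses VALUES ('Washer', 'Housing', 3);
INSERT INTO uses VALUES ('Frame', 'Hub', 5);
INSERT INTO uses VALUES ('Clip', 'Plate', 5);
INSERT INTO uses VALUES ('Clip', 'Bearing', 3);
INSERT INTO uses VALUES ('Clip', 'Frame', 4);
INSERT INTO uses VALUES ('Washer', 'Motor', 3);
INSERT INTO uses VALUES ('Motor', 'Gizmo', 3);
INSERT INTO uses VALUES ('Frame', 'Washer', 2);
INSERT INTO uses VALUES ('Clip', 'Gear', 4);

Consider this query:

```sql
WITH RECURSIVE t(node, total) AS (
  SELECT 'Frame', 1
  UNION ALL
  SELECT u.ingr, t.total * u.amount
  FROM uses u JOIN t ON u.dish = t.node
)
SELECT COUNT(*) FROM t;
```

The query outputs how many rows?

6

Base: (Frame, total=1).
Iteration 1: components of {Frame} -> Hub = 1*5 = 5, Washer = 1*2 = 2.
Iteration 2: components of {Hub,Washer} -> Housing = 2*3 = 6, Motor = 2*3 = 6.
Iteration 3: components of {Housing,Motor} -> Gizmo = 6*3 = 18.
Iteration 4: no further components; recursion stops.
Total rows emitted: 6.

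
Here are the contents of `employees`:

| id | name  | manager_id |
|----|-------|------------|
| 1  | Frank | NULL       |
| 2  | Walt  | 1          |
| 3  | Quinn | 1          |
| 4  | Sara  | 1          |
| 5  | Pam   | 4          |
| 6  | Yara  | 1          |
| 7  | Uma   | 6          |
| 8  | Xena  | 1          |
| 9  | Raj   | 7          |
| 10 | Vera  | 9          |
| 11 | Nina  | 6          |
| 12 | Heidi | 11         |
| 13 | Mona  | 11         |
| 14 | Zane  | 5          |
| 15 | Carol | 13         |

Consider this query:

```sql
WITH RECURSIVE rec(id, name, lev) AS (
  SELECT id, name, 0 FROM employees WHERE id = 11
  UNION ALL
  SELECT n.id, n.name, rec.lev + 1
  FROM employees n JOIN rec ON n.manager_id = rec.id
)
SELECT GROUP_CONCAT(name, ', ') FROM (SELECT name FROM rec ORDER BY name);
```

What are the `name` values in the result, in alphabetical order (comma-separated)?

Base: id=11 (Nina) at lev 0.
Iteration 1: rows with manager_id in {11} -> Heidi (id 12, lev 1), Mona (id 13, lev 1).
Iteration 2: rows with manager_id in {12,13} -> Carol (id 15, lev 2).
Iteration 3: no rows with manager_id in {15}; recursion stops.

Carol, Heidi, Mona, Nina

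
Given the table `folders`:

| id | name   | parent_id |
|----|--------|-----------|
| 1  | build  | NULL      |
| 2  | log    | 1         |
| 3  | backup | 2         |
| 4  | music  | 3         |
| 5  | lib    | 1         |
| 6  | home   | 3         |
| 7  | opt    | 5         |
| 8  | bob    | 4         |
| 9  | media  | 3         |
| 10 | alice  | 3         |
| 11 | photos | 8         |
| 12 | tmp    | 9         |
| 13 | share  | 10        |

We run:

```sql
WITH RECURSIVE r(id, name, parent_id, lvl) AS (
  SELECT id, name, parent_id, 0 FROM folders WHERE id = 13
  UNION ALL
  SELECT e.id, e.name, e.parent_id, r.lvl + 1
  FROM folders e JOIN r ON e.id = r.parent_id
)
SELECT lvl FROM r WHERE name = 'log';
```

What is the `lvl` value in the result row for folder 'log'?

Base: id=13 (share), parent_id=10, lvl 0.
Iteration 1: join on id=10 -> alice (id 10, parent_id=3, lvl 1).
Iteration 2: join on id=3 -> backup (id 3, parent_id=2, lvl 2).
Iteration 3: join on id=2 -> log (id 2, parent_id=1, lvl 3).
Iteration 4: join on id=1 -> build (id 1, parent_id=NULL, lvl 4).
Iteration 5: parent_id is NULL; no match; recursion stops.

3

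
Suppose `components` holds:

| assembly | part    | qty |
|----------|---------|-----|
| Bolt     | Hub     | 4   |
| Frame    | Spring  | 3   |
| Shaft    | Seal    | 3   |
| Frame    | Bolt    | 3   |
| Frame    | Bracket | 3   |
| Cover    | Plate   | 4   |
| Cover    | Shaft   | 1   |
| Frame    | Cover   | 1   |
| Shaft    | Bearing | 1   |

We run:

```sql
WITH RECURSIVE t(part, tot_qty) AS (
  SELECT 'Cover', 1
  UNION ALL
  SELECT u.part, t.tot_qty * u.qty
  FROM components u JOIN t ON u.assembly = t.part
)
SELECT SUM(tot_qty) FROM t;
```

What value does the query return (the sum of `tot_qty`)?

Base: (Cover, tot_qty=1).
Iteration 1: components of {Cover} -> Plate = 1*4 = 4, Shaft = 1*1 = 1.
Iteration 2: components of {Plate,Shaft} -> Bearing = 1*1 = 1, Seal = 1*3 = 3.
Iteration 3: no further components; recursion stops.
SUM(tot_qty) = 1 + 4 + 1 + 3 + 1 = 10.

10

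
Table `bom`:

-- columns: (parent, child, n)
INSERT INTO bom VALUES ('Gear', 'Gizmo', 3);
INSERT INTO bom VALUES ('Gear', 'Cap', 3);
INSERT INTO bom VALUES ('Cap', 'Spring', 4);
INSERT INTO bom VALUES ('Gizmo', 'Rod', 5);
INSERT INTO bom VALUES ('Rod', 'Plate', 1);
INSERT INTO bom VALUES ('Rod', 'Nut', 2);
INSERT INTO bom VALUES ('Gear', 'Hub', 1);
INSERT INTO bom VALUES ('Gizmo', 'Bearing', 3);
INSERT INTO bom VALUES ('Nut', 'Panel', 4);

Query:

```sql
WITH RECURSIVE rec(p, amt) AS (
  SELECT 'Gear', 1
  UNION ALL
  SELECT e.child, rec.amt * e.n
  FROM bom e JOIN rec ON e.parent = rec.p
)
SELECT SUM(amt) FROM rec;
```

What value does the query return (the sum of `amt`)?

Base: (Gear, amt=1).
Iteration 1: components of {Gear} -> Cap = 1*3 = 3, Gizmo = 1*3 = 3, Hub = 1*1 = 1.
Iteration 2: components of {Cap,Gizmo,Hub} -> Bearing = 3*3 = 9, Rod = 3*5 = 15, Spring = 3*4 = 12.
Iteration 3: components of {Bearing,Rod,Spring} -> Nut = 15*2 = 30, Plate = 15*1 = 15.
Iteration 4: components of {Nut,Plate} -> Panel = 30*4 = 120.
Iteration 5: no further components; recursion stops.
SUM(amt) = 1 + 3 + 3 + 1 + 15 + 9 + 12 + 15 + 30 + 120 = 209.

209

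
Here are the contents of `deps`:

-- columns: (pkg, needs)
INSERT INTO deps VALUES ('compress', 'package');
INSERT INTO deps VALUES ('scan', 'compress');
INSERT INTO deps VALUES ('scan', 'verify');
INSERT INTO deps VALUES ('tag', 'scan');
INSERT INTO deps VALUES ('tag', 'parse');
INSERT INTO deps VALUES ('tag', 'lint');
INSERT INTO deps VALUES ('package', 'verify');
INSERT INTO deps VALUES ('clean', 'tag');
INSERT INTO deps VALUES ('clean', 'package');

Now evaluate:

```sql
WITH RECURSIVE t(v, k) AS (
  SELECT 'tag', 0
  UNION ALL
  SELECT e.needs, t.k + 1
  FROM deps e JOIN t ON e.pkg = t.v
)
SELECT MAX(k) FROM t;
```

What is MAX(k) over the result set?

Base: (tag, k=0).
Iteration 1: edges from {tag} -> (lint, k=1), (parse, k=1), (scan, k=1).
Iteration 2: edges from {lint,parse,scan} -> (compress, k=2), (verify, k=2).
Iteration 3: edges from {compress,verify} -> (package, k=3).
Iteration 4: edges from {package} -> (verify, k=4).
Iteration 5: no outgoing edges from {verify}; recursion stops.
k values: 0, 1, 1, 1, 2, 2, 3, 4; the maximum is 4.

4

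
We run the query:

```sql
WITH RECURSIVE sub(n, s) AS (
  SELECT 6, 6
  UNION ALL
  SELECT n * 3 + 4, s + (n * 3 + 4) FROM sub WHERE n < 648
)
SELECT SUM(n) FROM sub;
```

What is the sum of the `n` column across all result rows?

2900

Base: n=6, s=6.
Iteration 1: 6 < 648 holds -> n = 6 * 3 + 4 = 22, s = 6 + 22 = 28.
Iteration 2: 22 < 648 holds -> n = 22 * 3 + 4 = 70, s = 28 + 70 = 98.
Iteration 3: 70 < 648 holds -> n = 70 * 3 + 4 = 214, s = 98 + 214 = 312.
Iteration 4: 214 < 648 holds -> n = 214 * 3 + 4 = 646, s = 312 + 646 = 958.
Iteration 5: 646 < 648 holds -> n = 646 * 3 + 4 = 1942, s = 958 + 1942 = 2900.
Iteration 6: 1942 < 648 fails; recursion stops.
SUM(n) = 6 + 22 + 70 + 214 + 646 + 1942 = 2900.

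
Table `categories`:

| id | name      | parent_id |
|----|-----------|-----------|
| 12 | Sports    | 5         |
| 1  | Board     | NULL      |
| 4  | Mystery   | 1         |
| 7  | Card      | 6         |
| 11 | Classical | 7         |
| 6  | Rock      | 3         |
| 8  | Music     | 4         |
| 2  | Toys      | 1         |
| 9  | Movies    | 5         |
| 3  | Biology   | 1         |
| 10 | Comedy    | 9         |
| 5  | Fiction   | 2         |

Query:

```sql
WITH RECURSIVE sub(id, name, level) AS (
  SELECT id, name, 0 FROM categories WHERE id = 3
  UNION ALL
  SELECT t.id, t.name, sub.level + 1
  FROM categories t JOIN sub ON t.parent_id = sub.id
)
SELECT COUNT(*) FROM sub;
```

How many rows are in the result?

4

Base: id=3 (Biology) at level 0.
Iteration 1: rows with parent_id in {3} -> Rock (id 6, level 1).
Iteration 2: rows with parent_id in {6} -> Card (id 7, level 2).
Iteration 3: rows with parent_id in {7} -> Classical (id 11, level 3).
Iteration 4: no rows with parent_id in {11}; recursion stops.
Total rows emitted: 4.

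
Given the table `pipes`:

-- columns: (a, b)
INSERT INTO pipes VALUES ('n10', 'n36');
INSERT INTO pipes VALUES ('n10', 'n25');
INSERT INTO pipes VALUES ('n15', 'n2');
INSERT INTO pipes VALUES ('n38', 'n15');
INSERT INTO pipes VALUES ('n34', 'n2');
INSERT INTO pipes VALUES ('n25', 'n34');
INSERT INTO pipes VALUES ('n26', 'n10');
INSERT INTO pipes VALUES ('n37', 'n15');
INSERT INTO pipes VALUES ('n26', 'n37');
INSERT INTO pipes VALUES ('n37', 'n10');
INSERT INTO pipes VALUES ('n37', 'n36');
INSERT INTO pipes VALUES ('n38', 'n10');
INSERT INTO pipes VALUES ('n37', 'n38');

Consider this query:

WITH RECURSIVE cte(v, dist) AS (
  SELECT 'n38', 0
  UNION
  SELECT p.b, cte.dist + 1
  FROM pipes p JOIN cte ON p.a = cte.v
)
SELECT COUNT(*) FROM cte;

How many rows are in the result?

8

Base: (n38, dist=0).
Iteration 1: edges from {n38} -> (n10, dist=1), (n15, dist=1).
Iteration 2: edges from {n10,n15} -> (n2, dist=2), (n25, dist=2), (n36, dist=2).
Iteration 3: edges from {n2,n25,n36} -> (n34, dist=3).
Iteration 4: edges from {n34} -> (n2, dist=4).
Iteration 5: no outgoing edges from {n2}; recursion stops.
Total rows emitted: 8.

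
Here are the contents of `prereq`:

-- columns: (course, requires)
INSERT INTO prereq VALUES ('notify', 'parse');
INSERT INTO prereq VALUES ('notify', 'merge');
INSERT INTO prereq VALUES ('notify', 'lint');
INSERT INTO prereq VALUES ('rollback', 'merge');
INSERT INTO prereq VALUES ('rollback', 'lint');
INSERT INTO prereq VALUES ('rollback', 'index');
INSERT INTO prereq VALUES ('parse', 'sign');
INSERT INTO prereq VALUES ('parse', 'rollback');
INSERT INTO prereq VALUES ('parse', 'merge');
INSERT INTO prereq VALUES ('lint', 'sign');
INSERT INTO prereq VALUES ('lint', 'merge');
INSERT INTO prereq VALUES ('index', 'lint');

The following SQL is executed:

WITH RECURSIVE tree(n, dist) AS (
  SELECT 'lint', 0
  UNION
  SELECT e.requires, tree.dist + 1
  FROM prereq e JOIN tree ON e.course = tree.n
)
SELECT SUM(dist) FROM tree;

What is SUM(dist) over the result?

2

Base: (lint, dist=0).
Iteration 1: edges from {lint} -> (merge, dist=1), (sign, dist=1).
Iteration 2: no outgoing edges from {merge,sign}; recursion stops.
SUM(dist) = 0 + 1 + 1 = 2.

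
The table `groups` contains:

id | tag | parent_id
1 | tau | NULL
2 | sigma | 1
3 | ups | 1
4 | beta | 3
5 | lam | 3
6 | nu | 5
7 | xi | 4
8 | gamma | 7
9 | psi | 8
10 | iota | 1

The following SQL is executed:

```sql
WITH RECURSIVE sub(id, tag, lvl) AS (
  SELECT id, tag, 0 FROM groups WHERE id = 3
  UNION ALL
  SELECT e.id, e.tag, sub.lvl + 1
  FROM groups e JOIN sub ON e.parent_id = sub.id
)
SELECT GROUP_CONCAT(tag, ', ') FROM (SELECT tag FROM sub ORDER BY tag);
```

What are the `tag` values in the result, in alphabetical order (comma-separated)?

beta, gamma, lam, nu, psi, ups, xi

Base: id=3 (ups) at lvl 0.
Iteration 1: rows with parent_id in {3} -> beta (id 4, lvl 1), lam (id 5, lvl 1).
Iteration 2: rows with parent_id in {4,5} -> nu (id 6, lvl 2), xi (id 7, lvl 2).
Iteration 3: rows with parent_id in {6,7} -> gamma (id 8, lvl 3).
Iteration 4: rows with parent_id in {8} -> psi (id 9, lvl 4).
Iteration 5: no rows with parent_id in {9}; recursion stops.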